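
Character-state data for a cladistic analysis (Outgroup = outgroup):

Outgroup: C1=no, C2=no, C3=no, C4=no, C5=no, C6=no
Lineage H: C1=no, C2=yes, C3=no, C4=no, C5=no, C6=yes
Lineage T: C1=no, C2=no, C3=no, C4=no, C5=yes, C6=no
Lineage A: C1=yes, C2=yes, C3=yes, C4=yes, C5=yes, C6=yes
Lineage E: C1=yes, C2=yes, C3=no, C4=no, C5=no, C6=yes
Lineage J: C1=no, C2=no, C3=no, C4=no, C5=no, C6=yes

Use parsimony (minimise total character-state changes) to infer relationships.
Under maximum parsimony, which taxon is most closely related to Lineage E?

The outgroup has state 'no' for every character, so 'yes' is the derived state throughout.
C1 (derived state 'yes') is shared by Lineage A and Lineage E — a synapomorphy uniting that clade.
C2 (derived state 'yes') is shared by Lineage A, Lineage E, and Lineage H — a synapomorphy uniting that clade.
C3: derived state 'yes' in Lineage A only — an autapomorphy, so it tells us nothing about relationships among taxa.
C4: derived state 'yes' in Lineage A only — an autapomorphy, so it tells us nothing about relationships among taxa.
C5 (state 'yes') occurs in Lineage A and Lineage T but conflicts with the nesting implied by the other characters — most parsimoniously interpreted as homoplasy.
C6 (derived state 'yes') is shared by Lineage A, Lineage E, Lineage H, and Lineage J — a synapomorphy uniting that clade.
Most parsimonious ingroup topology: (((Lineage H,(Lineage A,Lineage E)),Lineage J),Lineage T).
Lineage E and Lineage A form a cherry on this tree, so they are sister taxa.

Lineage A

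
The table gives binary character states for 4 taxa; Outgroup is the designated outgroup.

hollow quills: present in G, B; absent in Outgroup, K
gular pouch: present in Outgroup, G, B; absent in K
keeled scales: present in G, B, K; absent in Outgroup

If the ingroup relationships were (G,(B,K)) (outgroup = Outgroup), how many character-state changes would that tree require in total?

Map each character onto (G,(B,K)) (rooted by Outgroup) and count the minimum state changes it requires (Fitch parsimony):
hollow quills: 2; gular pouch: 1; keeled scales: 1.
Total tree length = 4.

4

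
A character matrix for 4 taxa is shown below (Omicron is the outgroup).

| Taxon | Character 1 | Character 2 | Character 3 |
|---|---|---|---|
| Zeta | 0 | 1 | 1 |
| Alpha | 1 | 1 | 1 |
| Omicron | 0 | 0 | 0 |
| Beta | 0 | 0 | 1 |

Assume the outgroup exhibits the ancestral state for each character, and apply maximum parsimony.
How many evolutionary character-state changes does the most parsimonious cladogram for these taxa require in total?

3

The outgroup has state '0' for every character, so '1' is the derived state throughout.
Character 1: derived state '1' in Alpha only — an autapomorphy, so it tells us nothing about relationships among taxa.
Only Alpha and Zeta show the derived state '1' for Character 2, supporting them as a clade.
All ingroup taxa share the derived state '1' for Character 3; it defines the ingroup but does not resolve relationships within it.
Most parsimonious ingroup topology: ((Alpha,Zeta),Beta).
Changes per character on this tree: Character 1: 1; Character 2: 1; Character 3: 1.
Total = 3.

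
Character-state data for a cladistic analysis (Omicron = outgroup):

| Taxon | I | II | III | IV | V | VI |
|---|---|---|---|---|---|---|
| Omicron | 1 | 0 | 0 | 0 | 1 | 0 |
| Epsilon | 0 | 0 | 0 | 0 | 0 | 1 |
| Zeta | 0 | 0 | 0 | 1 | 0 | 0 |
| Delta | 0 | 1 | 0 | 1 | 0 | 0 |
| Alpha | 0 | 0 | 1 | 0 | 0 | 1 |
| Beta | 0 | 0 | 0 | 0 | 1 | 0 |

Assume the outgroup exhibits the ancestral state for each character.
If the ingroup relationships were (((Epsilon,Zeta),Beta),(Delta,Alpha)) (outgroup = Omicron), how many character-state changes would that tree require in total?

Map each character onto (((Epsilon,Zeta),Beta),(Delta,Alpha)) (rooted by Omicron) and count the minimum state changes it requires (Fitch parsimony):
I: 1; II: 1; III: 1; IV: 2; V: 2; VI: 2.
Total tree length = 9.

9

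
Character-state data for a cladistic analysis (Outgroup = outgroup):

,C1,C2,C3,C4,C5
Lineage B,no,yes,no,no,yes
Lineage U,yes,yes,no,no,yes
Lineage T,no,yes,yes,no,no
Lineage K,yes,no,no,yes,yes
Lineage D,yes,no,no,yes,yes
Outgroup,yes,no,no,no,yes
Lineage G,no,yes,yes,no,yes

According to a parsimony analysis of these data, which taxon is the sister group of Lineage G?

Lineage T

Character polarity is set by the outgroup: the derived state is whichever differs from the outgroup's state, so for C1, C5 the derived state is 'no', and for the remaining characters it is 'yes'.
Only Lineage B, Lineage G, and Lineage T show the derived state 'no' for C1, supporting them as a clade.
C2: derived state 'yes' in Lineage B, Lineage G, Lineage T, and Lineage U only — synapomorphy for {Lineage B, Lineage G, Lineage T, Lineage U}.
C3: derived state 'yes' in Lineage G and Lineage T only — synapomorphy for {Lineage G, Lineage T}.
Only Lineage D and Lineage K show the derived state 'yes' for C4, supporting them as a clade.
C5 (derived state 'no') is unique to Lineage T (autapomorphy; uninformative for grouping).
Most parsimonious ingroup topology: (((Lineage B,(Lineage G,Lineage T)),Lineage U),(Lineage K,Lineage D)).
Lineage G and Lineage T form a cherry on this tree, so they are sister taxa.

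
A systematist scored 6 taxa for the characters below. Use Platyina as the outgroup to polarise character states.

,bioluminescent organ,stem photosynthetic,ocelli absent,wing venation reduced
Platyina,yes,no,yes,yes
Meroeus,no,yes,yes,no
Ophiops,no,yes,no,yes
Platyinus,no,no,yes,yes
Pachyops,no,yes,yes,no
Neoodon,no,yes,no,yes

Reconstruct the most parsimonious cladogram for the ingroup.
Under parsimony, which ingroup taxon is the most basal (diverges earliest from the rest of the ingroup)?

Character polarity is set by the outgroup: the derived state is whichever differs from the outgroup's state, so for bioluminescent organ, ocelli absent, wing venation reduced the derived state is 'no', and for the remaining characters it is 'yes'.
All ingroup taxa share the derived state 'no' for bioluminescent organ; it defines the ingroup but does not resolve relationships within it.
Only Meroeus, Neoodon, Ophiops, and Pachyops show the derived state 'yes' for stem photosynthetic, supporting them as a clade.
ocelli absent: derived state 'no' in Neoodon and Ophiops only — synapomorphy for {Neoodon, Ophiops}.
Only Meroeus and Pachyops show the derived state 'no' for wing venation reduced, supporting them as a clade.
Most parsimonious ingroup topology: (((Meroeus,Pachyops),(Ophiops,Neoodon)),Platyinus).
Platyinus is sister to the clade containing all other ingroup taxa, so it is the earliest-diverging (most basal) ingroup lineage.

Platyinus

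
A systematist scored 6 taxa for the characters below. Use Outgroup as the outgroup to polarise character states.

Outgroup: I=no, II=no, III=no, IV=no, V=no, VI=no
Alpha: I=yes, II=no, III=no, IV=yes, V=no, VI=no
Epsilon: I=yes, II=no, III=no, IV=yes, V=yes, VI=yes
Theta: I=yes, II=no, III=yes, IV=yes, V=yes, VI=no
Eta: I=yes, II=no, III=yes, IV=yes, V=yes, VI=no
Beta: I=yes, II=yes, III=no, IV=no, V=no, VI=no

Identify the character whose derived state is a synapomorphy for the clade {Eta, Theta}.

The outgroup has state 'no' for every character, so 'yes' is the derived state throughout.
All ingroup taxa share the derived state 'yes' for I; it defines the ingroup but does not resolve relationships within it.
II: derived state 'yes' in Beta only — an autapomorphy, so it tells us nothing about relationships among taxa.
III: derived state 'yes' in Eta and Theta only — synapomorphy for {Eta, Theta}.
Only Alpha, Epsilon, Eta, and Theta show the derived state 'yes' for IV, supporting them as a clade.
V (derived state 'yes') is shared by Epsilon, Eta, and Theta — a synapomorphy uniting that clade.
VI (derived state 'yes') is unique to Epsilon (autapomorphy; uninformative for grouping).
Most parsimonious ingroup topology: ((((Theta,Eta),Epsilon),Alpha),Beta).
The clade {Eta, Theta} is supported by III: its derived state 'yes' occurs in exactly those taxa and in no other taxon (including the outgroup).

III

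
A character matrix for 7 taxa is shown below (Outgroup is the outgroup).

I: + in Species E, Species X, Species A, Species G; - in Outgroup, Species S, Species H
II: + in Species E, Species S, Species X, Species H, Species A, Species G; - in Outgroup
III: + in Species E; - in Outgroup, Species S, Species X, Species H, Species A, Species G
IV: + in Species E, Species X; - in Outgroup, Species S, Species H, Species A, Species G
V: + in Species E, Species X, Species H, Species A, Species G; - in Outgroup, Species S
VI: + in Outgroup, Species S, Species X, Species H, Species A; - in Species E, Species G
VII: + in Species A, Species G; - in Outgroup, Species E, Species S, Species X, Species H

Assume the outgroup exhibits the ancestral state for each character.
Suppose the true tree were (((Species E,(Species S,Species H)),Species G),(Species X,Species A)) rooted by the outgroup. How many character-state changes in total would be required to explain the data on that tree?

12

Map each character onto (((Species E,(Species S,Species H)),Species G),(Species X,Species A)) (rooted by Outgroup) and count the minimum state changes it requires (Fitch parsimony):
I: 2; II: 1; III: 1; IV: 2; V: 2; VI: 2; VII: 2.
Total tree length = 12.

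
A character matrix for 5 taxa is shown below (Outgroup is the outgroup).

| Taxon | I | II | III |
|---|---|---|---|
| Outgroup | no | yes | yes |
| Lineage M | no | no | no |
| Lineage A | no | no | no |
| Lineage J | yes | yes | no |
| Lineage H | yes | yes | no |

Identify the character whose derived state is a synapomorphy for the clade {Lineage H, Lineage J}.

I

Character polarity is set by the outgroup: the derived state is whichever differs from the outgroup's state, so for II, III the derived state is 'no', and for the remaining characters it is 'yes'.
Only Lineage H and Lineage J show the derived state 'yes' for I, supporting them as a clade.
II: derived state 'no' in Lineage A and Lineage M only — synapomorphy for {Lineage A, Lineage M}.
All ingroup taxa share the derived state 'no' for III; it defines the ingroup but does not resolve relationships within it.
Most parsimonious ingroup topology: ((Lineage M,Lineage A),(Lineage J,Lineage H)).
The clade {Lineage H, Lineage J} is supported by I: its derived state 'yes' occurs in exactly those taxa and in no other taxon (including the outgroup).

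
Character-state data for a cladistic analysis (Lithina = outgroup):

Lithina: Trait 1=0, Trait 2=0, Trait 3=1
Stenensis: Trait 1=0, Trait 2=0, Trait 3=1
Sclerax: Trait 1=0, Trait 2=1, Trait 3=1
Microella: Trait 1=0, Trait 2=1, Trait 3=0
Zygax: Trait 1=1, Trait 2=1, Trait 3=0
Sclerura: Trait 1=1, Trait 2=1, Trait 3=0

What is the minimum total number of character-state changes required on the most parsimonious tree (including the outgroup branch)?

3

Character polarity is set by the outgroup: the derived state is whichever differs from the outgroup's state, so for Trait 3 the derived state is '0', and for the remaining characters it is '1'.
Trait 1 (derived state '1') is shared by Sclerura and Zygax — a synapomorphy uniting that clade.
Only Microella, Sclerax, Sclerura, and Zygax show the derived state '1' for Trait 2, supporting them as a clade.
Trait 3: derived state '0' in Microella, Sclerura, and Zygax only — synapomorphy for {Microella, Sclerura, Zygax}.
Most parsimonious ingroup topology: (Stenensis,(Sclerax,(Microella,(Zygax,Sclerura)))).
Changes per character on this tree: Trait 1: 1; Trait 2: 1; Trait 3: 1.
Total = 3.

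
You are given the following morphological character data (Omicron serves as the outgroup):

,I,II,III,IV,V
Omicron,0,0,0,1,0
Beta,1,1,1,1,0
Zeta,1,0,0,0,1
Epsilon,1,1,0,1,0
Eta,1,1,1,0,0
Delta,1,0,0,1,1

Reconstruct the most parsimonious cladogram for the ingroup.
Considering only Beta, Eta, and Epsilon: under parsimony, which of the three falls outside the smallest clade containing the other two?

Epsilon

Character polarity is set by the outgroup: the derived state is whichever differs from the outgroup's state, so for IV the derived state is '0', and for the remaining characters it is '1'.
All ingroup taxa share the derived state '1' for I; it defines the ingroup but does not resolve relationships within it.
Only Beta, Epsilon, and Eta show the derived state '1' for II, supporting them as a clade.
III (derived state '1') is shared by Beta and Eta — a synapomorphy uniting that clade.
IV groups Eta and Zeta, which is incompatible with the clades supported by the remaining characters; treating it as convergent (homoplasy) costs fewer steps than any alternative tree.
Only Delta and Zeta show the derived state '1' for V, supporting them as a clade.
Most parsimonious ingroup topology: (((Beta,Eta),Epsilon),(Zeta,Delta)).
Beta and Eta share a more recent common ancestor with each other than either does with Epsilon, so Epsilon is the least closely related of the three.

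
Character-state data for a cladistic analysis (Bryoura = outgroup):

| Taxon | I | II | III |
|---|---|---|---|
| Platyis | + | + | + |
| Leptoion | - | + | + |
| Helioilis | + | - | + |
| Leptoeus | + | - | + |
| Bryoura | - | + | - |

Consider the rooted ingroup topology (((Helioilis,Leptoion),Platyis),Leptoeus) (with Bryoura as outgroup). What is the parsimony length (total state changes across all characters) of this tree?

Map each character onto (((Helioilis,Leptoion),Platyis),Leptoeus) (rooted by Bryoura) and count the minimum state changes it requires (Fitch parsimony):
I: 2; II: 2; III: 1.
Total tree length = 5.

5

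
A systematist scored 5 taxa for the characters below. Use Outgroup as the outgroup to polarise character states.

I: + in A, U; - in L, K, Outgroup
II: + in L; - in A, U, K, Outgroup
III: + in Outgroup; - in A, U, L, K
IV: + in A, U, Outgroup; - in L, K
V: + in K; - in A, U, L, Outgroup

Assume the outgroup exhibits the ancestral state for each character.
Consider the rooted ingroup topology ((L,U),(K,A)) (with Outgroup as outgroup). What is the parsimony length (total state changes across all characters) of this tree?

7

Map each character onto ((L,U),(K,A)) (rooted by Outgroup) and count the minimum state changes it requires (Fitch parsimony):
I: 2; II: 1; III: 1; IV: 2; V: 1.
Total tree length = 7.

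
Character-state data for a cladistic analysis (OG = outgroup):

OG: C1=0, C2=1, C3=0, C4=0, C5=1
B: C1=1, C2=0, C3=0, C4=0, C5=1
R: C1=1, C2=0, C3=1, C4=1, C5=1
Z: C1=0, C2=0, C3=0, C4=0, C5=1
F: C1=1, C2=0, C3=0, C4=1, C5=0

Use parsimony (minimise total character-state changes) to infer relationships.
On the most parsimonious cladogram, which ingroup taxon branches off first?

Z

Character polarity is set by the outgroup: the derived state is whichever differs from the outgroup's state, so for C2, C5 the derived state is '0', and for the remaining characters it is '1'.
Only B, F, and R show the derived state '1' for C1, supporting them as a clade.
C2 (derived state '0') is shared by all ingroup taxa — unites the whole ingroup.
C3 (derived state '1') is unique to R (autapomorphy; uninformative for grouping).
Only F and R show the derived state '1' for C4, supporting them as a clade.
C5 (derived state '0') is unique to F (autapomorphy; uninformative for grouping).
Most parsimonious ingroup topology: (((F,R),B),Z).
Z is sister to the clade containing all other ingroup taxa, so it is the earliest-diverging (most basal) ingroup lineage.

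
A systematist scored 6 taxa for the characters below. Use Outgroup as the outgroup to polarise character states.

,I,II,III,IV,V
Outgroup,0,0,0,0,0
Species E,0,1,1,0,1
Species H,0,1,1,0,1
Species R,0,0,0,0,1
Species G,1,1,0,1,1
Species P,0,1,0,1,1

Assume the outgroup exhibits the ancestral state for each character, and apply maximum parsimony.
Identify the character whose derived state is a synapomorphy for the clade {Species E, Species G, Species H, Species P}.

II

The outgroup has state '0' for every character, so '1' is the derived state throughout.
I: derived state '1' in Species G only — an autapomorphy, so it tells us nothing about relationships among taxa.
Only Species E, Species G, Species H, and Species P show the derived state '1' for II, supporting them as a clade.
III: derived state '1' in Species E and Species H only — synapomorphy for {Species E, Species H}.
Only Species G and Species P show the derived state '1' for IV, supporting them as a clade.
All ingroup taxa share the derived state '1' for V; it defines the ingroup but does not resolve relationships within it.
Most parsimonious ingroup topology: (((Species E,Species H),(Species G,Species P)),Species R).
The clade {Species E, Species G, Species H, Species P} is supported by II: its derived state '1' occurs in exactly those taxa and in no other taxon (including the outgroup).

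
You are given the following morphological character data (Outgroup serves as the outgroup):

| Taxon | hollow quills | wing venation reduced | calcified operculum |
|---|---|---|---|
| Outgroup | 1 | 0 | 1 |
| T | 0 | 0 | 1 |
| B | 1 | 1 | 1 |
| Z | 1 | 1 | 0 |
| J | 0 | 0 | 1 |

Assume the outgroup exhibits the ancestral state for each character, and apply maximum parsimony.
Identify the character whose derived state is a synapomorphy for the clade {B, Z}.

Character polarity is set by the outgroup: the derived state is whichever differs from the outgroup's state, so for hollow quills, calcified operculum the derived state is '0', and for the remaining characters it is '1'.
hollow quills (derived state '0') is shared by J and T — a synapomorphy uniting that clade.
Only B and Z show the derived state '1' for wing venation reduced, supporting them as a clade.
calcified operculum (derived state '0') is unique to Z (autapomorphy; uninformative for grouping).
Most parsimonious ingroup topology: ((T,J),(B,Z)).
The clade {B, Z} is supported by wing venation reduced: its derived state '1' occurs in exactly those taxa and in no other taxon (including the outgroup).

wing venation reduced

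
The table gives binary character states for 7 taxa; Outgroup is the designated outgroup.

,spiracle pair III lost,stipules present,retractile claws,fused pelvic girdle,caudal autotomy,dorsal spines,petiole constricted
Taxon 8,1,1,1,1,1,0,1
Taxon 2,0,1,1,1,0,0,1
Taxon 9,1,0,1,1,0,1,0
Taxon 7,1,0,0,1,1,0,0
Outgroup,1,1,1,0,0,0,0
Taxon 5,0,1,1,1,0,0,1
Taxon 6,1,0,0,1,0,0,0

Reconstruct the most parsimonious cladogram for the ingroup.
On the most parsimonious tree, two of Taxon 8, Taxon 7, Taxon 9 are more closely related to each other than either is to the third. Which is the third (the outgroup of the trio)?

Taxon 8

Character polarity is set by the outgroup: the derived state is whichever differs from the outgroup's state, so for spiracle pair III lost, stipules present, retractile claws the derived state is '0', and for the remaining characters it is '1'.
spiracle pair III lost (derived state '0') is shared by Taxon 2 and Taxon 5 — a synapomorphy uniting that clade.
stipules present (derived state '0') is shared by Taxon 6, Taxon 7, and Taxon 9 — a synapomorphy uniting that clade.
Only Taxon 6 and Taxon 7 show the derived state '0' for retractile claws, supporting them as a clade.
fused pelvic girdle (derived state '1') is shared by all ingroup taxa — unites the whole ingroup.
caudal autotomy groups Taxon 7 and Taxon 8, which is incompatible with the clades supported by the remaining characters; treating it as convergent (homoplasy) costs fewer steps than any alternative tree.
dorsal spines: derived state '1' in Taxon 9 only — an autapomorphy, so it tells us nothing about relationships among taxa.
Only Taxon 2, Taxon 5, and Taxon 8 show the derived state '1' for petiole constricted, supporting them as a clade.
Most parsimonious ingroup topology: (((Taxon 2,Taxon 5),Taxon 8),(Taxon 9,(Taxon 6,Taxon 7))).
Taxon 9 and Taxon 7 share a more recent common ancestor with each other than either does with Taxon 8, so Taxon 8 is the least closely related of the three.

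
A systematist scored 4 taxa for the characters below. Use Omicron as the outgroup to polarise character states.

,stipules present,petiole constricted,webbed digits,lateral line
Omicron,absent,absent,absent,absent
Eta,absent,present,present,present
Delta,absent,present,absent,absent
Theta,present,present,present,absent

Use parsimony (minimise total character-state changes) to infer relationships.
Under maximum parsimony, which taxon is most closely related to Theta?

The outgroup has state 'absent' for every character, so 'present' is the derived state throughout.
stipules present: derived state 'present' in Theta only — an autapomorphy, so it tells us nothing about relationships among taxa.
All ingroup taxa share the derived state 'present' for petiole constricted; it defines the ingroup but does not resolve relationships within it.
Only Eta and Theta show the derived state 'present' for webbed digits, supporting them as a clade.
lateral line: derived state 'present' in Eta only — an autapomorphy, so it tells us nothing about relationships among taxa.
Most parsimonious ingroup topology: ((Eta,Theta),Delta).
Theta and Eta form a cherry on this tree, so they are sister taxa.

Eta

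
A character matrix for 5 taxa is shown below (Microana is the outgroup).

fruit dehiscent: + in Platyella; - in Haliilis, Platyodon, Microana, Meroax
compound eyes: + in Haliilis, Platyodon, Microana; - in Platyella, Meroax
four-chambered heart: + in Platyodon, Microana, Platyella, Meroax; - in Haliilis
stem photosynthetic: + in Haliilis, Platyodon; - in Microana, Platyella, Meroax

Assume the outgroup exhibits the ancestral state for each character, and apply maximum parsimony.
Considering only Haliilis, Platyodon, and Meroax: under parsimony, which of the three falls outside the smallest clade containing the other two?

Character polarity is set by the outgroup: the derived state is whichever differs from the outgroup's state, so for compound eyes, four-chambered heart the derived state is '-', and for the remaining characters it is '+'.
fruit dehiscent (derived state '+') is unique to Platyella (autapomorphy; uninformative for grouping).
compound eyes: derived state '-' in Meroax and Platyella only — synapomorphy for {Meroax, Platyella}.
four-chambered heart: derived state '-' in Haliilis only — an autapomorphy, so it tells us nothing about relationships among taxa.
stem photosynthetic: derived state '+' in Haliilis and Platyodon only — synapomorphy for {Haliilis, Platyodon}.
Most parsimonious ingroup topology: ((Platyella,Meroax),(Platyodon,Haliilis)).
Haliilis and Platyodon share a more recent common ancestor with each other than either does with Meroax, so Meroax is the least closely related of the three.

Meroax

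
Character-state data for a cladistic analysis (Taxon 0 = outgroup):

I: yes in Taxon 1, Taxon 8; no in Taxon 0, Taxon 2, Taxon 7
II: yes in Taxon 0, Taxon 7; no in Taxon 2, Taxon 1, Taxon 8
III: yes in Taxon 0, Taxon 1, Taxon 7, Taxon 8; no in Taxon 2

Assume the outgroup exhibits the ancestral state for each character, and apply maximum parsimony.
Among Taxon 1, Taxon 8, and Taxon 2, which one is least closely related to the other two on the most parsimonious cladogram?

Taxon 2

Character polarity is set by the outgroup: the derived state is whichever differs from the outgroup's state, so for II, III the derived state is 'no', and for the remaining characters it is 'yes'.
I: derived state 'yes' in Taxon 1 and Taxon 8 only — synapomorphy for {Taxon 1, Taxon 8}.
II (derived state 'no') is shared by Taxon 1, Taxon 2, and Taxon 8 — a synapomorphy uniting that clade.
III (derived state 'no') is unique to Taxon 2 (autapomorphy; uninformative for grouping).
Most parsimonious ingroup topology: ((Taxon 2,(Taxon 1,Taxon 8)),Taxon 7).
Taxon 8 and Taxon 1 share a more recent common ancestor with each other than either does with Taxon 2, so Taxon 2 is the least closely related of the three.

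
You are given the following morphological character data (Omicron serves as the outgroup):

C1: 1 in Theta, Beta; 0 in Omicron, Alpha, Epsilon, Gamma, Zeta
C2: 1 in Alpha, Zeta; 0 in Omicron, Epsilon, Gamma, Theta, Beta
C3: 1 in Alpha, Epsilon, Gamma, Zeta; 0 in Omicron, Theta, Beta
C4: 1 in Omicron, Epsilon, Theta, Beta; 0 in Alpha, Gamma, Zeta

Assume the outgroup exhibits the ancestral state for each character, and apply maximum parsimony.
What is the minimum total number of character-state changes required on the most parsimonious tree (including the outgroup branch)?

4

Character polarity is set by the outgroup: the derived state is whichever differs from the outgroup's state, so for C4 the derived state is '0', and for the remaining characters it is '1'.
C1 (derived state '1') is shared by Beta and Theta — a synapomorphy uniting that clade.
Only Alpha and Zeta show the derived state '1' for C2, supporting them as a clade.
C3: derived state '1' in Alpha, Epsilon, Gamma, and Zeta only — synapomorphy for {Alpha, Epsilon, Gamma, Zeta}.
C4: derived state '0' in Alpha, Gamma, and Zeta only — synapomorphy for {Alpha, Gamma, Zeta}.
Most parsimonious ingroup topology: ((((Alpha,Zeta),Gamma),Epsilon),(Theta,Beta)).
Changes per character on this tree: C1: 1; C2: 1; C3: 1; C4: 1.
Total = 4.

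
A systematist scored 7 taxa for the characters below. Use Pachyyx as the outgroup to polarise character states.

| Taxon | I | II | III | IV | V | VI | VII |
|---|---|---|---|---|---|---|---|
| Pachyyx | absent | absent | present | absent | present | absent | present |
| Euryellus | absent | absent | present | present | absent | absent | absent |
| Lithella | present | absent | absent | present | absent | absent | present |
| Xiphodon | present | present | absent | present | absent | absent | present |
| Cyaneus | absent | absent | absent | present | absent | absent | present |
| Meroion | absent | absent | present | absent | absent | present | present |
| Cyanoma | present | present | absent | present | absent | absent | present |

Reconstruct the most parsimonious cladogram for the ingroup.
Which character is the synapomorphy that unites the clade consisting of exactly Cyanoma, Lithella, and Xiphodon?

Character polarity is set by the outgroup: the derived state is whichever differs from the outgroup's state, so for III, V, VII the derived state is 'absent', and for the remaining characters it is 'present'.
Only Cyanoma, Lithella, and Xiphodon show the derived state 'present' for I, supporting them as a clade.
II: derived state 'present' in Cyanoma and Xiphodon only — synapomorphy for {Cyanoma, Xiphodon}.
Only Cyaneus, Cyanoma, Lithella, and Xiphodon show the derived state 'absent' for III, supporting them as a clade.
IV: derived state 'present' in Cyaneus, Cyanoma, Euryellus, Lithella, and Xiphodon only — synapomorphy for {Cyaneus, Cyanoma, Euryellus, Lithella, Xiphodon}.
V (derived state 'absent') is shared by all ingroup taxa — unites the whole ingroup.
VI (derived state 'present') is unique to Meroion (autapomorphy; uninformative for grouping).
VII: derived state 'absent' in Euryellus only — an autapomorphy, so it tells us nothing about relationships among taxa.
Most parsimonious ingroup topology: ((Euryellus,((Lithella,(Xiphodon,Cyanoma)),Cyaneus)),Meroion).
The clade {Cyanoma, Lithella, Xiphodon} is supported by I: its derived state 'present' occurs in exactly those taxa and in no other taxon (including the outgroup).

I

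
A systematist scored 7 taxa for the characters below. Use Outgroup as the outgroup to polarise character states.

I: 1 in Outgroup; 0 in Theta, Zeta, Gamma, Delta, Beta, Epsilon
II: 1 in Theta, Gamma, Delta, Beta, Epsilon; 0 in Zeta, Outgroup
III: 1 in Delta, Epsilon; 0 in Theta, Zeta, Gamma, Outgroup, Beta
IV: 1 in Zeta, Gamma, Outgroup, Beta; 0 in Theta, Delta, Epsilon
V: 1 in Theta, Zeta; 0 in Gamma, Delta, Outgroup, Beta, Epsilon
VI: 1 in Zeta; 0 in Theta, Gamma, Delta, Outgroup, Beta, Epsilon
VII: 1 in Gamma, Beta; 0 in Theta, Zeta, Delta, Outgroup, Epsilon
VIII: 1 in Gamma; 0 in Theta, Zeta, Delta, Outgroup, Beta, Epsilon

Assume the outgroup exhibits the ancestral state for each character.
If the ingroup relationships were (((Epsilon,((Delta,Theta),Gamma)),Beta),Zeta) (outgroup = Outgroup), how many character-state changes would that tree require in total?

12

Map each character onto (((Epsilon,((Delta,Theta),Gamma)),Beta),Zeta) (rooted by Outgroup) and count the minimum state changes it requires (Fitch parsimony):
I: 1; II: 1; III: 2; IV: 2; V: 2; VI: 1; VII: 2; VIII: 1.
Total tree length = 12.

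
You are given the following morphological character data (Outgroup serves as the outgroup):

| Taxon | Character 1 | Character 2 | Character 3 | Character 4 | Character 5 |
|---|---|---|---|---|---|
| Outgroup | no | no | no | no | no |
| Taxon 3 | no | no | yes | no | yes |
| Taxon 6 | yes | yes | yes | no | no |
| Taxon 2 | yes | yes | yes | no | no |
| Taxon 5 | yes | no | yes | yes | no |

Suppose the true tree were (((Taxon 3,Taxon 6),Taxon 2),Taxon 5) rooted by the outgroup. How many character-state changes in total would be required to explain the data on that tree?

7

Map each character onto (((Taxon 3,Taxon 6),Taxon 2),Taxon 5) (rooted by Outgroup) and count the minimum state changes it requires (Fitch parsimony):
Character 1: 2; Character 2: 2; Character 3: 1; Character 4: 1; Character 5: 1.
Total tree length = 7.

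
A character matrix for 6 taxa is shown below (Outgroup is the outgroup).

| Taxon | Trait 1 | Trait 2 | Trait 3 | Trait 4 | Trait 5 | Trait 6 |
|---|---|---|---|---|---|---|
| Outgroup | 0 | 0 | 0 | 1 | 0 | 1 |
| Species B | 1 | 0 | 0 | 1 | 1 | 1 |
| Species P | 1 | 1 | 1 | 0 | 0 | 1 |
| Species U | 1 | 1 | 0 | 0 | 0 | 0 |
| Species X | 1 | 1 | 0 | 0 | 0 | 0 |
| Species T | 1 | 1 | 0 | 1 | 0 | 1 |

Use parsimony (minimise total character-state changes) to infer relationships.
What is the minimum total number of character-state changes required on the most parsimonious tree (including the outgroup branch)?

6

Character polarity is set by the outgroup: the derived state is whichever differs from the outgroup's state, so for Trait 4, Trait 6 the derived state is '0', and for the remaining characters it is '1'.
Trait 1 (derived state '1') is shared by all ingroup taxa — unites the whole ingroup.
Trait 2 (derived state '1') is shared by Species P, Species T, Species U, and Species X — a synapomorphy uniting that clade.
Trait 3 (derived state '1') is unique to Species P (autapomorphy; uninformative for grouping).
Only Species P, Species U, and Species X show the derived state '0' for Trait 4, supporting them as a clade.
Trait 5 (derived state '1') is unique to Species B (autapomorphy; uninformative for grouping).
Trait 6: derived state '0' in Species U and Species X only — synapomorphy for {Species U, Species X}.
Most parsimonious ingroup topology: (Species B,((Species P,(Species U,Species X)),Species T)).
Changes per character on this tree: Trait 1: 1; Trait 2: 1; Trait 3: 1; Trait 4: 1; Trait 5: 1; Trait 6: 1.
Total = 6.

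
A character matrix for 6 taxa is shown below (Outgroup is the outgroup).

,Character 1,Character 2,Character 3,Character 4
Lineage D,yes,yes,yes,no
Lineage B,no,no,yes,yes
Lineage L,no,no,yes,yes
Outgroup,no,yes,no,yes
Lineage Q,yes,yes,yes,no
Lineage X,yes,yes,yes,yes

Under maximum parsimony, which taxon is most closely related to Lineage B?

Lineage L

Character polarity is set by the outgroup: the derived state is whichever differs from the outgroup's state, so for Character 2, Character 4 the derived state is 'no', and for the remaining characters it is 'yes'.
Character 1: derived state 'yes' in Lineage D, Lineage Q, and Lineage X only — synapomorphy for {Lineage D, Lineage Q, Lineage X}.
Character 2 (derived state 'no') is shared by Lineage B and Lineage L — a synapomorphy uniting that clade.
All ingroup taxa share the derived state 'yes' for Character 3; it defines the ingroup but does not resolve relationships within it.
Character 4 (derived state 'no') is shared by Lineage D and Lineage Q — a synapomorphy uniting that clade.
Most parsimonious ingroup topology: ((Lineage X,(Lineage D,Lineage Q)),(Lineage B,Lineage L)).
Lineage B and Lineage L form a cherry on this tree, so they are sister taxa.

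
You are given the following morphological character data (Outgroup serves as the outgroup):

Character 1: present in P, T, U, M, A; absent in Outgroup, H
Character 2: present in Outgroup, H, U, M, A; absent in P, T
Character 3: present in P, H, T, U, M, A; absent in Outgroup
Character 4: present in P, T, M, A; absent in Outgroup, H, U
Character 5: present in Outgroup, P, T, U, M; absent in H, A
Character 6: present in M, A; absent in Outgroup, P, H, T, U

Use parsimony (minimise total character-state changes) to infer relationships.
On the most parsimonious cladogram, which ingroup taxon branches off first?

H

Character polarity is set by the outgroup: the derived state is whichever differs from the outgroup's state, so for Character 2, Character 5 the derived state is 'absent', and for the remaining characters it is 'present'.
Character 1: derived state 'present' in A, M, P, T, and U only — synapomorphy for {A, M, P, T, U}.
Character 2 (derived state 'absent') is shared by P and T — a synapomorphy uniting that clade.
All ingroup taxa share the derived state 'present' for Character 3; it defines the ingroup but does not resolve relationships within it.
Character 4: derived state 'present' in A, M, P, and T only — synapomorphy for {A, M, P, T}.
Character 5 groups A and H, which is incompatible with the clades supported by the remaining characters; treating it as convergent (homoplasy) costs fewer steps than any alternative tree.
Only A and M show the derived state 'present' for Character 6, supporting them as a clade.
Most parsimonious ingroup topology: ((((P,T),(M,A)),U),H).
H is sister to the clade containing all other ingroup taxa, so it is the earliest-diverging (most basal) ingroup lineage.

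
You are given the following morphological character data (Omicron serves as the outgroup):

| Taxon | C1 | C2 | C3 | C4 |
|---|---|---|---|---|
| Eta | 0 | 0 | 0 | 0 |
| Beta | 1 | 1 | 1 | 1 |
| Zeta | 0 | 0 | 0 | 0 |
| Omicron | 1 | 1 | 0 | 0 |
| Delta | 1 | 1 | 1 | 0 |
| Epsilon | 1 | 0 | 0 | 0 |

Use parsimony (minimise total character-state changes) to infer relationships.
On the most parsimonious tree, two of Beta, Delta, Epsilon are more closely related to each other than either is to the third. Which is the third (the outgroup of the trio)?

Epsilon

Character polarity is set by the outgroup: the derived state is whichever differs from the outgroup's state, so for C1, C2 the derived state is '0', and for the remaining characters it is '1'.
Only Eta and Zeta show the derived state '0' for C1, supporting them as a clade.
Only Epsilon, Eta, and Zeta show the derived state '0' for C2, supporting them as a clade.
Only Beta and Delta show the derived state '1' for C3, supporting them as a clade.
C4 (derived state '1') is unique to Beta (autapomorphy; uninformative for grouping).
Most parsimonious ingroup topology: (((Eta,Zeta),Epsilon),(Delta,Beta)).
Delta and Beta share a more recent common ancestor with each other than either does with Epsilon, so Epsilon is the least closely related of the three.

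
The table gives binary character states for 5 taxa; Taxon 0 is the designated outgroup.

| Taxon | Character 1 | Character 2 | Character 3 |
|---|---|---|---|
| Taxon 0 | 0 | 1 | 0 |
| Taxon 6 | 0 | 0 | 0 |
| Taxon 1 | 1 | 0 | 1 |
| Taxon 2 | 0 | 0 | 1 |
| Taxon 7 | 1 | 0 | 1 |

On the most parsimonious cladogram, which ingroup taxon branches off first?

Character polarity is set by the outgroup: the derived state is whichever differs from the outgroup's state, so for Character 2 the derived state is '0', and for the remaining characters it is '1'.
Character 1 (derived state '1') is shared by Taxon 1 and Taxon 7 — a synapomorphy uniting that clade.
All ingroup taxa share the derived state '0' for Character 2; it defines the ingroup but does not resolve relationships within it.
Character 3: derived state '1' in Taxon 1, Taxon 2, and Taxon 7 only — synapomorphy for {Taxon 1, Taxon 2, Taxon 7}.
Most parsimonious ingroup topology: (Taxon 6,((Taxon 1,Taxon 7),Taxon 2)).
Taxon 6 is sister to the clade containing all other ingroup taxa, so it is the earliest-diverging (most basal) ingroup lineage.

Taxon 6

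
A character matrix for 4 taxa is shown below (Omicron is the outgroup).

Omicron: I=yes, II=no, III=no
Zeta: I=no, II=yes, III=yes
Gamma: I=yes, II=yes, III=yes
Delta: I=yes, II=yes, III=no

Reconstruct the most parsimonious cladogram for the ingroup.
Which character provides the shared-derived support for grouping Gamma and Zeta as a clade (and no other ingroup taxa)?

Character polarity is set by the outgroup: the derived state is whichever differs from the outgroup's state, so for I the derived state is 'no', and for the remaining characters it is 'yes'.
I: derived state 'no' in Zeta only — an autapomorphy, so it tells us nothing about relationships among taxa.
All ingroup taxa share the derived state 'yes' for II; it defines the ingroup but does not resolve relationships within it.
III (derived state 'yes') is shared by Gamma and Zeta — a synapomorphy uniting that clade.
Most parsimonious ingroup topology: ((Zeta,Gamma),Delta).
The clade {Gamma, Zeta} is supported by III: its derived state 'yes' occurs in exactly those taxa and in no other taxon (including the outgroup).

III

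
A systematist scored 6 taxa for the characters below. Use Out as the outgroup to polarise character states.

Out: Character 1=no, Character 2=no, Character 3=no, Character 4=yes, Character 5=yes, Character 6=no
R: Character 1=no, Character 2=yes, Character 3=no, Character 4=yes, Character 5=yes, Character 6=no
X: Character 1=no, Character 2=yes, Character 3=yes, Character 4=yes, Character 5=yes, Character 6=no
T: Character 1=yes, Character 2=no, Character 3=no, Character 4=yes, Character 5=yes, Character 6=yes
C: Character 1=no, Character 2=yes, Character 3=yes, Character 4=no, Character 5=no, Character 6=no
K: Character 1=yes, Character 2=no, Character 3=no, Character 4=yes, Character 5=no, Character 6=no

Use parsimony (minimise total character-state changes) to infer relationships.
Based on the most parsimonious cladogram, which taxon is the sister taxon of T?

Character polarity is set by the outgroup: the derived state is whichever differs from the outgroup's state, so for Character 4, Character 5 the derived state is 'no', and for the remaining characters it is 'yes'.
Character 1 (derived state 'yes') is shared by K and T — a synapomorphy uniting that clade.
Only C, R, and X show the derived state 'yes' for Character 2, supporting them as a clade.
Character 3: derived state 'yes' in C and X only — synapomorphy for {C, X}.
Character 4 (derived state 'no') is unique to C (autapomorphy; uninformative for grouping).
Character 5 groups C and K, which is incompatible with the clades supported by the remaining characters; treating it as convergent (homoplasy) costs fewer steps than any alternative tree.
Character 6: derived state 'yes' in T only — an autapomorphy, so it tells us nothing about relationships among taxa.
Most parsimonious ingroup topology: ((R,(X,C)),(T,K)).
T and K form a cherry on this tree, so they are sister taxa.

K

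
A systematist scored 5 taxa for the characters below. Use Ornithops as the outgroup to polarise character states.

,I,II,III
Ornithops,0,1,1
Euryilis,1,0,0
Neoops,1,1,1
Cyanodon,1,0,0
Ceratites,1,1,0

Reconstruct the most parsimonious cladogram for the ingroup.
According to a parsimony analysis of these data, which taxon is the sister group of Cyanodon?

Character polarity is set by the outgroup: the derived state is whichever differs from the outgroup's state, so for II, III the derived state is '0', and for the remaining characters it is '1'.
All ingroup taxa share the derived state '1' for I; it defines the ingroup but does not resolve relationships within it.
II (derived state '0') is shared by Cyanodon and Euryilis — a synapomorphy uniting that clade.
Only Ceratites, Cyanodon, and Euryilis show the derived state '0' for III, supporting them as a clade.
Most parsimonious ingroup topology: (((Euryilis,Cyanodon),Ceratites),Neoops).
Cyanodon and Euryilis form a cherry on this tree, so they are sister taxa.

Euryilis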